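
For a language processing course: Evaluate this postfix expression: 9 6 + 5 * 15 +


Processing tokens left to right:
Push 9, Push 6
Pop 9 and 6, compute 9 + 6 = 15, push 15
Push 5
Pop 15 and 5, compute 15 * 5 = 75, push 75
Push 15
Pop 75 and 15, compute 75 + 15 = 90, push 90
Stack result: 90

90


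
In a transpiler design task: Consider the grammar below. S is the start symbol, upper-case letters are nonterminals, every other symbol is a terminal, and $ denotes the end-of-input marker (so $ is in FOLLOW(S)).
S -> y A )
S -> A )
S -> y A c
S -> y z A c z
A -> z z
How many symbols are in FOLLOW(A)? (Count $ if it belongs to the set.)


S is the start symbol and does not occur in any rule body, so FOLLOW(S) = {$}.
Examining every occurrence of A in a rule body:
  S -> y A ) : A is followed by terminal ')' -> add ')'
  S -> A ) : A is followed by terminal ')' -> add ')' (already in the set)
  S -> y A c : A is followed by terminal 'c' -> add 'c'
  S -> y z A c z : A is followed by terminal 'c' -> add 'c' (already in the set)
  A -> z z : A does not occur in the body -> contributes nothing
FOLLOW(A) = {), c}
Count: 2

2


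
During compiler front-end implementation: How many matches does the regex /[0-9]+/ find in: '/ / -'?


Pattern: /[0-9]+/ (int literals)
Input: '/ / -'
Scanning for matches:
Total matches: 0

0


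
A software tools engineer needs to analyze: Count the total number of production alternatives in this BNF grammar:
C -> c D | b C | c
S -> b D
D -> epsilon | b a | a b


Counting alternatives per rule:
  C: 3 alternative(s)
  S: 1 alternative(s)
  D: 3 alternative(s)
Sum: 3 + 1 + 3 = 7

7


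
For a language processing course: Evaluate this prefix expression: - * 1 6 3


Parsing prefix expression: - * 1 6 3
Step 1: Innermost operation '* 1 6'
  1 * 6 = 6
Step 2: Outer operation '- [6] 3'
  6 - 3 = 3

3


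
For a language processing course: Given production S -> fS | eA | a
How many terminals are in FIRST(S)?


Production: S -> fS | eA | a
Examining each alternative for leading terminals:
  S -> fS : first terminal = 'f'
  S -> eA : first terminal = 'e'
  S -> a : first terminal = 'a'
FIRST(S) = {a, e, f}
Count: 3

3


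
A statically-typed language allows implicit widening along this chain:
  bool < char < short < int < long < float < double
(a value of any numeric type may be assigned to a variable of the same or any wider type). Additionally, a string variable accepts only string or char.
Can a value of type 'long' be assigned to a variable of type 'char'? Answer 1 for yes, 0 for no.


Target variable type: char
Source value type: long
Numeric ranks: long=4, char=1
Widening allowed iff rank(source) <= rank(target): 4 <= 1? No
Result: 0

0


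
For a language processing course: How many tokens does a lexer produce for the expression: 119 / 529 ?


Scanning '119 / 529'
Token 1: '119' -> integer_literal
Token 2: '/' -> operator
Token 3: '529' -> integer_literal
Total tokens: 3

3


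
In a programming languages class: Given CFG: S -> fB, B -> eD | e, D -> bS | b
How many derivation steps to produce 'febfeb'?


Grammar: S -> fB, B -> eD | e, D -> bS | b
Deriving 'febfeb':
Step 1: S -> fB => fB
Step 2: B -> eD => feD
Step 3: D -> bS => febS
Step 4: S -> fB => febfB
Step 5: B -> eD => febfeD
Step 6: D -> b => febfeb
Total derivation steps: 6

6


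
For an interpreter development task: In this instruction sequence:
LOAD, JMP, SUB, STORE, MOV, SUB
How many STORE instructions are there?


Scanning instruction sequence for STORE:
  Position 1: LOAD
  Position 2: JMP
  Position 3: SUB
  Position 4: STORE <- MATCH
  Position 5: MOV
  Position 6: SUB
Matches at positions: [4]
Total STORE count: 1

1


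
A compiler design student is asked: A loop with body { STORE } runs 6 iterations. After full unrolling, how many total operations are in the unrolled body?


Loop body operations: STORE (1 op per iteration)
Unrolling 6 iterations:
  Iteration 1: STORE (1 ops)
  Iteration 2: STORE (1 ops)
  Iteration 3: STORE (1 ops)
  Iteration 4: STORE (1 ops)
  Iteration 5: STORE (1 ops)
  Iteration 6: STORE (1 ops)
Total: 6 iterations * 1 ops/iter = 6 operations

6


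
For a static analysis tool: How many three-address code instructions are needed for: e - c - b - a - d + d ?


Expression: e - c - b - a - d + d
Generating three-address code (respecting * over +/- precedence):
  Instruction 1: t1 = e - c
  Instruction 2: t2 = t1 - b
  Instruction 3: t3 = t2 - a
  Instruction 4: t4 = t3 - d
  Instruction 5: t5 = t4 + d
Total instructions: 5

5


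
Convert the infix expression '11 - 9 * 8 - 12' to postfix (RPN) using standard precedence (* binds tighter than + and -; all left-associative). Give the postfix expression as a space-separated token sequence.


Applying the shunting-yard algorithm:
  Operand 11 -> output
  Push '-' onto operator stack -> op-stack: [-]
  Operand 9 -> output
  Push '*' onto operator stack -> op-stack: [-, *]
  Operand 8 -> output
  See '-' (prec 1); top '*' (prec 2) >= it -> pop '*' to output
  See '-' (prec 1); top '-' (prec 1) >= it -> pop '-' to output
  Push '-' onto operator stack -> op-stack: [-]
  Operand 12 -> output
  End of input: pop '-' to output
Postfix result: 11 9 8 * - 12 -

11 9 8 * - 12 -


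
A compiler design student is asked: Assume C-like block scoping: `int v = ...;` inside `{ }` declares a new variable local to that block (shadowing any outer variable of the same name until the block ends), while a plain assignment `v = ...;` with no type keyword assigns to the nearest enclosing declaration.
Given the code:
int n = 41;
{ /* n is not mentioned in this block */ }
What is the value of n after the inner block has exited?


Analyzing scoping rules:
Outer scope: declares n = 41
Inner block: n is neither redeclared nor assigned -> unchanged
After the block -> 41
Result: 41

41


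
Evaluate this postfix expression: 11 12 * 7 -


Processing tokens left to right:
Push 11, Push 12
Pop 11 and 12, compute 11 * 12 = 132, push 132
Push 7
Pop 132 and 7, compute 132 - 7 = 125, push 125
Stack result: 125

125


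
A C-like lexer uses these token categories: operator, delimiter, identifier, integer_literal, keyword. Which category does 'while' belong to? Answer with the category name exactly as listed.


Token: 'while'
Checking categories:
  identifier: no
  integer_literal: no
  operator: no
  keyword: YES
  delimiter: no
Category: keyword

keyword


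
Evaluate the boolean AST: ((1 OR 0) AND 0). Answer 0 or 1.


Step 1: Evaluate inner node
  1 OR 0 = 1
Step 2: Evaluate root node
  1 AND 0 = 0

0


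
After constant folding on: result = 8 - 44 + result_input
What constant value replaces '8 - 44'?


Identifying constant sub-expression:
  Original: result = 8 - 44 + result_input
  8 and 44 are both compile-time constants
  Evaluating: 8 - 44 = -36
  After folding: result = -36 + result_input

-36


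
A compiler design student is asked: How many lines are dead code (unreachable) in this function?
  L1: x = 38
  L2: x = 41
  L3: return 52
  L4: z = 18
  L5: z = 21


Analyzing control flow:
  L1: reachable (before return)
  L2: reachable (before return)
  L3: reachable (return statement)
  L4: DEAD (after return at L3)
  L5: DEAD (after return at L3)
Return at L3, total lines = 5
Dead lines: L4 through L5
Count: 2

2


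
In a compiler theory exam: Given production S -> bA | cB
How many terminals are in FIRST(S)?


Production: S -> bA | cB
Examining each alternative for leading terminals:
  S -> bA : first terminal = 'b'
  S -> cB : first terminal = 'c'
FIRST(S) = {b, c}
Count: 2

2


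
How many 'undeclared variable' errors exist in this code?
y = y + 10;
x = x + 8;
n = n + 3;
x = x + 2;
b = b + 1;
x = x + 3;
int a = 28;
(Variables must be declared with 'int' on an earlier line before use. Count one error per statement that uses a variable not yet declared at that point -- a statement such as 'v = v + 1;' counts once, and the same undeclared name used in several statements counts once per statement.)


Scanning code line by line:
  Line 1: use 'y' -> ERROR (undeclared)
  Line 2: use 'x' -> ERROR (undeclared)
  Line 3: use 'n' -> ERROR (undeclared)
  Line 4: use 'x' -> ERROR (undeclared)
  Line 5: use 'b' -> ERROR (undeclared)
  Line 6: use 'x' -> ERROR (undeclared)
  Line 7: declare 'a' -> declared = ['a']
Total undeclared variable errors: 6

6


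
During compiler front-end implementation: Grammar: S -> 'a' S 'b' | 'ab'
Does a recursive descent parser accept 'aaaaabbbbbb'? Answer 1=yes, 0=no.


Grammar accepts strings of the form a^n b^n (n >= 1)
Word: 'aaaaabbbbbb'
Counting: 5 a's and 6 b's
Check: 5 == 6? No
Mismatch: a-count != b-count
Rejected

0


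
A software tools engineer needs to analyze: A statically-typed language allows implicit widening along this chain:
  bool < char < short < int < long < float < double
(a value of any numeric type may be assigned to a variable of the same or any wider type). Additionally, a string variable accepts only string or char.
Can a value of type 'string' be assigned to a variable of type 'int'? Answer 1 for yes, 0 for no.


Target variable type: int
Source value type: string
Rule: string cannot widen to any numeric type
Result: 0

0


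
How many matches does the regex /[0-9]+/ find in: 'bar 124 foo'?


Pattern: /[0-9]+/ (int literals)
Input: 'bar 124 foo'
Scanning for matches:
  Match 1: '124'
Total matches: 1

1


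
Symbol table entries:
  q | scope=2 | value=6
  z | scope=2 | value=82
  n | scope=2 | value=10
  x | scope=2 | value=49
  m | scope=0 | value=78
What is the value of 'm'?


Searching symbol table for 'm':
  q | scope=2 | value=6
  z | scope=2 | value=82
  n | scope=2 | value=10
  x | scope=2 | value=49
  m | scope=0 | value=78 <- MATCH
Found 'm' at scope 0 with value 78

78


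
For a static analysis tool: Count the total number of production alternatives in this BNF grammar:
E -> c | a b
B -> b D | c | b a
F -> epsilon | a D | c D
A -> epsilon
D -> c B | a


Counting alternatives per rule:
  E: 2 alternative(s)
  B: 3 alternative(s)
  F: 3 alternative(s)
  A: 1 alternative(s)
  D: 2 alternative(s)
Sum: 2 + 3 + 3 + 1 + 2 = 11

11


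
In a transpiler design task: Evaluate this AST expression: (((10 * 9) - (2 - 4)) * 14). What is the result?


Expression: (((10 * 9) - (2 - 4)) * 14)
Evaluating step by step:
  10 * 9 = 90
  2 - 4 = -2
  90 - -2 = 92
  92 * 14 = 1288
Result: 1288

1288


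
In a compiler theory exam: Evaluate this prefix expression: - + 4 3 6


Parsing prefix expression: - + 4 3 6
Step 1: Innermost operation '+ 4 3'
  4 + 3 = 7
Step 2: Outer operation '- [7] 6'
  7 - 6 = 1

1


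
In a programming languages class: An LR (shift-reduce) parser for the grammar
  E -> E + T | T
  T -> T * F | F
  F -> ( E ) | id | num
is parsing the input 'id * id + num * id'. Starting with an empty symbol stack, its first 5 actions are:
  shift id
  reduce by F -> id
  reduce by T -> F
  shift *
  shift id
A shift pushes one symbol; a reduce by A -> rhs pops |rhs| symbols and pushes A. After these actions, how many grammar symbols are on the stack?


Tracking the symbol stack through each action:
  Action 1: shift 'id' : push -> stack = [id] (size 1)
  Action 2: reduce by F -> id : pop 1, push F -> stack = [F] (size 1)
  Action 3: reduce by T -> F : pop 1, push T -> stack = [T] (size 1)
  Action 4: shift '*' : push -> stack = [T, *] (size 2)
  Action 5: shift 'id' : push -> stack = [T, *, id] (size 3)
Final stack size: 3

3


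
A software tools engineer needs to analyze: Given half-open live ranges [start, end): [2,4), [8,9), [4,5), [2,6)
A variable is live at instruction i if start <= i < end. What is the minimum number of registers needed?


Live ranges:
  Var0: [2, 4)
  Var1: [8, 9)
  Var2: [4, 5)
  Var3: [2, 6)
Sweep-line events (position, delta, active):
  pos=2 start -> active=1
  pos=2 start -> active=2
  pos=4 end -> active=1
  pos=4 start -> active=2
  pos=5 end -> active=1
  pos=6 end -> active=0
  pos=8 start -> active=1
  pos=9 end -> active=0
Maximum simultaneous active: 2
Minimum registers needed: 2

2


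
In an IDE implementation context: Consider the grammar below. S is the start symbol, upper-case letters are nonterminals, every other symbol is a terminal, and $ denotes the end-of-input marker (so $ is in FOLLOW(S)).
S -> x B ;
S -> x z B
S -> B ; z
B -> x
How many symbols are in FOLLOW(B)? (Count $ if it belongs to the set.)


S is the start symbol and does not occur in any rule body, so FOLLOW(S) = {$}.
Examining every occurrence of B in a rule body:
  S -> x B ; : B is followed by terminal ';' -> add ';'
  S -> x z B : B is at the right end -> add FOLLOW(S) = {$}
  S -> B ; z : B is followed by terminal ';' -> add ';' (already in the set)
  B -> x : B does not occur in the body -> contributes nothing
FOLLOW(B) = {;, $}
Count: 2

2


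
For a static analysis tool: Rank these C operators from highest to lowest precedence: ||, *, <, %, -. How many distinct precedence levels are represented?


Looking up precedence for each operator:
  || -> precedence 1
  * -> precedence 6
  < -> precedence 4
  % -> precedence 6
  - -> precedence 5
Sorted highest to lowest: *, %, -, <, ||
Distinct precedence values: [6, 5, 4, 1]
Number of distinct levels: 4

4


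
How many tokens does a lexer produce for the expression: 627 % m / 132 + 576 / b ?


Scanning '627 % m / 132 + 576 / b'
Token 1: '627' -> integer_literal
Token 2: '%' -> operator
Token 3: 'm' -> identifier
Token 4: '/' -> operator
Token 5: '132' -> integer_literal
Token 6: '+' -> operator
Token 7: '576' -> integer_literal
Token 8: '/' -> operator
Token 9: 'b' -> identifier
Total tokens: 9

9


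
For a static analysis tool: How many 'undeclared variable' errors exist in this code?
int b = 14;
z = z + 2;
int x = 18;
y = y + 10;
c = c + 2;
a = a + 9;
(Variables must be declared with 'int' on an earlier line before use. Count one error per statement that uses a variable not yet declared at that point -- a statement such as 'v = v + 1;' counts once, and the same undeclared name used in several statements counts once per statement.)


Scanning code line by line:
  Line 1: declare 'b' -> declared = ['b']
  Line 2: use 'z' -> ERROR (undeclared)
  Line 3: declare 'x' -> declared = ['b', 'x']
  Line 4: use 'y' -> ERROR (undeclared)
  Line 5: use 'c' -> ERROR (undeclared)
  Line 6: use 'a' -> ERROR (undeclared)
Total undeclared variable errors: 4

4


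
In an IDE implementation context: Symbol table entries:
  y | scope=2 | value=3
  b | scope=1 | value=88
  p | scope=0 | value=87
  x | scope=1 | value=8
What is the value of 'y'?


Searching symbol table for 'y':
  y | scope=2 | value=3 <- MATCH
  b | scope=1 | value=88
  p | scope=0 | value=87
  x | scope=1 | value=8
Found 'y' at scope 2 with value 3

3


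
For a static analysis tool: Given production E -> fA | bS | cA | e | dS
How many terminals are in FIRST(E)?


Production: E -> fA | bS | cA | e | dS
Examining each alternative for leading terminals:
  E -> fA : first terminal = 'f'
  E -> bS : first terminal = 'b'
  E -> cA : first terminal = 'c'
  E -> e : first terminal = 'e'
  E -> dS : first terminal = 'd'
FIRST(E) = {b, c, d, e, f}
Count: 5

5


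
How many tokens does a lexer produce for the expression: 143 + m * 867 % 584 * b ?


Scanning '143 + m * 867 % 584 * b'
Token 1: '143' -> integer_literal
Token 2: '+' -> operator
Token 3: 'm' -> identifier
Token 4: '*' -> operator
Token 5: '867' -> integer_literal
Token 6: '%' -> operator
Token 7: '584' -> integer_literal
Token 8: '*' -> operator
Token 9: 'b' -> identifier
Total tokens: 9

9


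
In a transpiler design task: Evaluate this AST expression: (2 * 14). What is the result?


Expression: (2 * 14)
Evaluating step by step:
  2 * 14 = 28
Result: 28

28


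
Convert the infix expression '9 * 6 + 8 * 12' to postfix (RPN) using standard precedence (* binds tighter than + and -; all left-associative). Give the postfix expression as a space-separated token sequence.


Applying the shunting-yard algorithm:
  Operand 9 -> output
  Push '*' onto operator stack -> op-stack: [*]
  Operand 6 -> output
  See '+' (prec 1); top '*' (prec 2) >= it -> pop '*' to output
  Push '+' onto operator stack -> op-stack: [+]
  Operand 8 -> output
  Push '*' onto operator stack -> op-stack: [+, *]
  Operand 12 -> output
  End of input: pop '*' to output
  End of input: pop '+' to output
Postfix result: 9 6 * 8 12 * +

9 6 * 8 12 * +


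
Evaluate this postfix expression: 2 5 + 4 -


Processing tokens left to right:
Push 2, Push 5
Pop 2 and 5, compute 2 + 5 = 7, push 7
Push 4
Pop 7 and 4, compute 7 - 4 = 3, push 3
Stack result: 3

3


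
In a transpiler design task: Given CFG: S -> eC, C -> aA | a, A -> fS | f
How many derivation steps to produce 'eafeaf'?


Grammar: S -> eC, C -> aA | a, A -> fS | f
Deriving 'eafeaf':
Step 1: S -> eC => eC
Step 2: C -> aA => eaA
Step 3: A -> fS => eafS
Step 4: S -> eC => eafeC
Step 5: C -> aA => eafeaA
Step 6: A -> f => eafeaf
Total derivation steps: 6

6


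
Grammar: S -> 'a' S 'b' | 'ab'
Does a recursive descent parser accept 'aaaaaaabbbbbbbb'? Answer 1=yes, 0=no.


Grammar accepts strings of the form a^n b^n (n >= 1)
Word: 'aaaaaaabbbbbbbb'
Counting: 7 a's and 8 b's
Check: 7 == 8? No
Mismatch: a-count != b-count
Rejected

0


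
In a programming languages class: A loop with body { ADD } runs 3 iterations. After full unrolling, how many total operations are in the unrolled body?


Loop body operations: ADD (1 op per iteration)
Unrolling 3 iterations:
  Iteration 1: ADD (1 ops)
  Iteration 2: ADD (1 ops)
  Iteration 3: ADD (1 ops)
Total: 3 iterations * 1 ops/iter = 3 operations

3


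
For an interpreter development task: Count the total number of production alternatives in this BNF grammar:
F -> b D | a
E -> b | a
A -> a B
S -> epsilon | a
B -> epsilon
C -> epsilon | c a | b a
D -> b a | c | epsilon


Counting alternatives per rule:
  F: 2 alternative(s)
  E: 2 alternative(s)
  A: 1 alternative(s)
  S: 2 alternative(s)
  B: 1 alternative(s)
  C: 3 alternative(s)
  D: 3 alternative(s)
Sum: 2 + 2 + 1 + 2 + 1 + 3 + 3 = 14

14


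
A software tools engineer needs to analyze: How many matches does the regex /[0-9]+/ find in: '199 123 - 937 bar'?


Pattern: /[0-9]+/ (int literals)
Input: '199 123 - 937 bar'
Scanning for matches:
  Match 1: '199'
  Match 2: '123'
  Match 3: '937'
Total matches: 3

3


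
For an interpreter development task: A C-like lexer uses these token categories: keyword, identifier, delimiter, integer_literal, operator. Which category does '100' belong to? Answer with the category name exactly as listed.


Token: '100'
Checking categories:
  identifier: no
  integer_literal: YES
  operator: no
  keyword: no
  delimiter: no
Category: integer_literal

integer_literal


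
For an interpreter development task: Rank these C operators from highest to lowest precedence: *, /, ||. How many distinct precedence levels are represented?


Looking up precedence for each operator:
  * -> precedence 6
  / -> precedence 6
  || -> precedence 1
Sorted highest to lowest: *, /, ||
Distinct precedence values: [6, 1]
Number of distinct levels: 2

2


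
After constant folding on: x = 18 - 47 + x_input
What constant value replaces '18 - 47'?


Identifying constant sub-expression:
  Original: x = 18 - 47 + x_input
  18 and 47 are both compile-time constants
  Evaluating: 18 - 47 = -29
  After folding: x = -29 + x_input

-29


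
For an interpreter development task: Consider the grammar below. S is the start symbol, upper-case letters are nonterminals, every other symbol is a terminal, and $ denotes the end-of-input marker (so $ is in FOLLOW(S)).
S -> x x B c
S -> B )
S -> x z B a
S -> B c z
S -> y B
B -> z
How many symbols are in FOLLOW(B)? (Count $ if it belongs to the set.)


S is the start symbol and does not occur in any rule body, so FOLLOW(S) = {$}.
Examining every occurrence of B in a rule body:
  S -> x x B c : B is followed by terminal 'c' -> add 'c'
  S -> B ) : B is followed by terminal ')' -> add ')'
  S -> x z B a : B is followed by terminal 'a' -> add 'a'
  S -> B c z : B is followed by terminal 'c' -> add 'c' (already in the set)
  S -> y B : B is at the right end -> add FOLLOW(S) = {$}
  B -> z : B does not occur in the body -> contributes nothing
FOLLOW(B) = {), a, c, $}
Count: 4

4


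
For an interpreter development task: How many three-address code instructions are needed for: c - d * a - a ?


Expression: c - d * a - a
Generating three-address code (respecting * over +/- precedence):
  Instruction 1: t1 = d * a
  Instruction 2: t2 = c - t1
  Instruction 3: t3 = t2 - a
Total instructions: 3

3


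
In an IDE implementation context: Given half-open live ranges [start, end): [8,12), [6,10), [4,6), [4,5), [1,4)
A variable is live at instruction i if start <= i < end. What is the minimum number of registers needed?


Live ranges:
  Var0: [8, 12)
  Var1: [6, 10)
  Var2: [4, 6)
  Var3: [4, 5)
  Var4: [1, 4)
Sweep-line events (position, delta, active):
  pos=1 start -> active=1
  pos=4 end -> active=0
  pos=4 start -> active=1
  pos=4 start -> active=2
  pos=5 end -> active=1
  pos=6 end -> active=0
  pos=6 start -> active=1
  pos=8 start -> active=2
  pos=10 end -> active=1
  pos=12 end -> active=0
Maximum simultaneous active: 2
Minimum registers needed: 2

2


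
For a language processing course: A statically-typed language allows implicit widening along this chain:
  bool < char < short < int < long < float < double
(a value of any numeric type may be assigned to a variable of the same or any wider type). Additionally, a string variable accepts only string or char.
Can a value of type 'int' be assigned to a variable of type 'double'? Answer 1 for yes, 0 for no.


Target variable type: double
Source value type: int
Numeric ranks: int=3, double=6
Widening allowed iff rank(source) <= rank(target): 3 <= 6? Yes
Result: 1

1


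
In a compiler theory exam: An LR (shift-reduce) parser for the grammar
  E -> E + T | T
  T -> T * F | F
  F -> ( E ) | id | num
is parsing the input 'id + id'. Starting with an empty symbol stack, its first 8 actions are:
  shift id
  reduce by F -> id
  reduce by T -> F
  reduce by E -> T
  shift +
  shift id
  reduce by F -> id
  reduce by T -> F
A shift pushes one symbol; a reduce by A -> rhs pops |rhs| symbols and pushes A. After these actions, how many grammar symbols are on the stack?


Tracking the symbol stack through each action:
  Action 1: shift 'id' : push -> stack = [id] (size 1)
  Action 2: reduce by F -> id : pop 1, push F -> stack = [F] (size 1)
  Action 3: reduce by T -> F : pop 1, push T -> stack = [T] (size 1)
  Action 4: reduce by E -> T : pop 1, push E -> stack = [E] (size 1)
  Action 5: shift '+' : push -> stack = [E, +] (size 2)
  Action 6: shift 'id' : push -> stack = [E, +, id] (size 3)
  Action 7: reduce by F -> id : pop 1, push F -> stack = [E, +, F] (size 3)
  Action 8: reduce by T -> F : pop 1, push T -> stack = [E, +, T] (size 3)
Final stack size: 3

3


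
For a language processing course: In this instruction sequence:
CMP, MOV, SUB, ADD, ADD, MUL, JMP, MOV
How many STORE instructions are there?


Scanning instruction sequence for STORE:
  Position 1: CMP
  Position 2: MOV
  Position 3: SUB
  Position 4: ADD
  Position 5: ADD
  Position 6: MUL
  Position 7: JMP
  Position 8: MOV
Matches at positions: []
Total STORE count: 0

0


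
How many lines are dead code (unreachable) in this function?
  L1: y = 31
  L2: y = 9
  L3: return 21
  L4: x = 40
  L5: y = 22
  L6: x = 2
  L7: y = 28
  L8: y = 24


Analyzing control flow:
  L1: reachable (before return)
  L2: reachable (before return)
  L3: reachable (return statement)
  L4: DEAD (after return at L3)
  L5: DEAD (after return at L3)
  L6: DEAD (after return at L3)
  L7: DEAD (after return at L3)
  L8: DEAD (after return at L3)
Return at L3, total lines = 8
Dead lines: L4 through L8
Count: 5

5


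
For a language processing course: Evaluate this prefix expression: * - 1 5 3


Parsing prefix expression: * - 1 5 3
Step 1: Innermost operation '- 1 5'
  1 - 5 = -4
Step 2: Outer operation '* [-4] 3'
  -4 * 3 = -12

-12


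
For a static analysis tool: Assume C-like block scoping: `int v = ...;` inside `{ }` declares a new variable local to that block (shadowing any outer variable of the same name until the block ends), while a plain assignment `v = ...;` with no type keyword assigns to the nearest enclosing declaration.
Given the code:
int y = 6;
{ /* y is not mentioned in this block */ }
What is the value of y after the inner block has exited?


Analyzing scoping rules:
Outer scope: declares y = 6
Inner block: y is neither redeclared nor assigned -> unchanged
After the block -> 6
Result: 6

6


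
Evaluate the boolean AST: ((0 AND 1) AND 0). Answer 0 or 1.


Step 1: Evaluate inner node
  0 AND 1 = 0
Step 2: Evaluate root node
  0 AND 0 = 0

0


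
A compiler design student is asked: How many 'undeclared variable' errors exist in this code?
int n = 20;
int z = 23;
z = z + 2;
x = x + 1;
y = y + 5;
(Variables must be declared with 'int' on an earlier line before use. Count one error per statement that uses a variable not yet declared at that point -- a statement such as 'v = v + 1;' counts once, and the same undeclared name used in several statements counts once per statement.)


Scanning code line by line:
  Line 1: declare 'n' -> declared = ['n']
  Line 2: declare 'z' -> declared = ['n', 'z']
  Line 3: use 'z' -> OK (declared)
  Line 4: use 'x' -> ERROR (undeclared)
  Line 5: use 'y' -> ERROR (undeclared)
Total undeclared variable errors: 2

2


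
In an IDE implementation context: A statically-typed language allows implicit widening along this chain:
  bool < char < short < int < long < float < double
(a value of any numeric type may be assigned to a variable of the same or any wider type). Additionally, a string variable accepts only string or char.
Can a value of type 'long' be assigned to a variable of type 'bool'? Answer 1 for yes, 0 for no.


Target variable type: bool
Source value type: long
Numeric ranks: long=4, bool=0
Widening allowed iff rank(source) <= rank(target): 4 <= 0? No
Result: 0

0


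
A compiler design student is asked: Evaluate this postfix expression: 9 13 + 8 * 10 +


Processing tokens left to right:
Push 9, Push 13
Pop 9 and 13, compute 9 + 13 = 22, push 22
Push 8
Pop 22 and 8, compute 22 * 8 = 176, push 176
Push 10
Pop 176 and 10, compute 176 + 10 = 186, push 186
Stack result: 186

186


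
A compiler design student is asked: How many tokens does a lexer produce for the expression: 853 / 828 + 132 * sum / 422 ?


Scanning '853 / 828 + 132 * sum / 422'
Token 1: '853' -> integer_literal
Token 2: '/' -> operator
Token 3: '828' -> integer_literal
Token 4: '+' -> operator
Token 5: '132' -> integer_literal
Token 6: '*' -> operator
Token 7: 'sum' -> identifier
Token 8: '/' -> operator
Token 9: '422' -> integer_literal
Total tokens: 9

9


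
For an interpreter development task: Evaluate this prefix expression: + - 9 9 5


Parsing prefix expression: + - 9 9 5
Step 1: Innermost operation '- 9 9'
  9 - 9 = 0
Step 2: Outer operation '+ [0] 5'
  0 + 5 = 5

5


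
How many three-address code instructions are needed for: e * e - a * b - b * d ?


Expression: e * e - a * b - b * d
Generating three-address code (respecting * over +/- precedence):
  Instruction 1: t1 = e * e
  Instruction 2: t2 = a * b
  Instruction 3: t3 = b * d
  Instruction 4: t4 = t1 - t2
  Instruction 5: t5 = t4 - t3
Total instructions: 5

5


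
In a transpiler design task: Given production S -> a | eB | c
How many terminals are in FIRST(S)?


Production: S -> a | eB | c
Examining each alternative for leading terminals:
  S -> a : first terminal = 'a'
  S -> eB : first terminal = 'e'
  S -> c : first terminal = 'c'
FIRST(S) = {a, c, e}
Count: 3

3


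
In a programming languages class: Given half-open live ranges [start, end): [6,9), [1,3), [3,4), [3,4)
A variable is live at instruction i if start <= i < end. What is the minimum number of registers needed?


Live ranges:
  Var0: [6, 9)
  Var1: [1, 3)
  Var2: [3, 4)
  Var3: [3, 4)
Sweep-line events (position, delta, active):
  pos=1 start -> active=1
  pos=3 end -> active=0
  pos=3 start -> active=1
  pos=3 start -> active=2
  pos=4 end -> active=1
  pos=4 end -> active=0
  pos=6 start -> active=1
  pos=9 end -> active=0
Maximum simultaneous active: 2
Minimum registers needed: 2

2


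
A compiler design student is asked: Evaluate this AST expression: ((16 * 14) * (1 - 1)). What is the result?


Expression: ((16 * 14) * (1 - 1))
Evaluating step by step:
  16 * 14 = 224
  1 - 1 = 0
  224 * 0 = 0
Result: 0

0


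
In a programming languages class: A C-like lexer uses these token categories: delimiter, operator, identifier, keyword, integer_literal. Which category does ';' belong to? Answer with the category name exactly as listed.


Token: ';'
Checking categories:
  identifier: no
  integer_literal: no
  operator: no
  keyword: no
  delimiter: YES
Category: delimiter

delimiter


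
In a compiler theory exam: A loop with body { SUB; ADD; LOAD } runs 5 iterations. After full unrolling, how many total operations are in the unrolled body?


Loop body operations: SUB, ADD, LOAD (3 ops per iteration)
Unrolling 5 iterations:
  Iteration 1: SUB, ADD, LOAD (3 ops)
  Iteration 2: SUB, ADD, LOAD (3 ops)
  Iteration 3: SUB, ADD, LOAD (3 ops)
  Iteration 4: SUB, ADD, LOAD (3 ops)
  Iteration 5: SUB, ADD, LOAD (3 ops)
Total: 5 iterations * 3 ops/iter = 15 operations

15


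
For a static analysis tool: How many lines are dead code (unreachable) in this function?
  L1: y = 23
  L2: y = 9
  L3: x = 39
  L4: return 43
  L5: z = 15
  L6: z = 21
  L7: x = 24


Analyzing control flow:
  L1: reachable (before return)
  L2: reachable (before return)
  L3: reachable (before return)
  L4: reachable (return statement)
  L5: DEAD (after return at L4)
  L6: DEAD (after return at L4)
  L7: DEAD (after return at L4)
Return at L4, total lines = 7
Dead lines: L5 through L7
Count: 3

3


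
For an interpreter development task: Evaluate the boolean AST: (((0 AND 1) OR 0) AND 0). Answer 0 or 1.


Step 1: Evaluate inner node
  0 AND 1 = 0
Step 2: Evaluate next node
  0 OR 0 = 0
Step 3: Evaluate root node
  0 AND 0 = 0

0


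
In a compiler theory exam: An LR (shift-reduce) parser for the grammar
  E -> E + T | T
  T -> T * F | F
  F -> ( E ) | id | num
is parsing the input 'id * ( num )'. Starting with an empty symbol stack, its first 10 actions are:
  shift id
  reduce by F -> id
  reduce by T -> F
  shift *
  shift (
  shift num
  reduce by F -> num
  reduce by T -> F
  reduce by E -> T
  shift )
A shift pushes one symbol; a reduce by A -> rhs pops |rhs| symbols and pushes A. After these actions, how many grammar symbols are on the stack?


Tracking the symbol stack through each action:
  Action 1: shift 'id' : push -> stack = [id] (size 1)
  Action 2: reduce by F -> id : pop 1, push F -> stack = [F] (size 1)
  Action 3: reduce by T -> F : pop 1, push T -> stack = [T] (size 1)
  Action 4: shift '*' : push -> stack = [T, *] (size 2)
  Action 5: shift '(' : push -> stack = [T, *, (] (size 3)
  Action 6: shift 'num' : push -> stack = [T, *, (, num] (size 4)
  Action 7: reduce by F -> num : pop 1, push F -> stack = [T, *, (, F] (size 4)
  Action 8: reduce by T -> F : pop 1, push T -> stack = [T, *, (, T] (size 4)
  Action 9: reduce by E -> T : pop 1, push E -> stack = [T, *, (, E] (size 4)
  Action 10: shift ')' : push -> stack = [T, *, (, E, )] (size 5)
Final stack size: 5

5


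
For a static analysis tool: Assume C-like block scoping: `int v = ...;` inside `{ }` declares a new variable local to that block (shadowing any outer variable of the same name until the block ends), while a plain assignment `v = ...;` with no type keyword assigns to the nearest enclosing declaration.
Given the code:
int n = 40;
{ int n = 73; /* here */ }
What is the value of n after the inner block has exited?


Analyzing scoping rules:
Outer scope: declares n = 40
Inner block: 'int n = 73;' declares a NEW n that shadows the outer one
When the block exits the inner n goes out of scope; the outer n was never modified -> 40
Result: 40

40


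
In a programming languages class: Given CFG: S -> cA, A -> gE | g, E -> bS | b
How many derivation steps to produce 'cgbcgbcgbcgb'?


Grammar: S -> cA, A -> gE | g, E -> bS | b
Deriving 'cgbcgbcgbcgb':
Step 1: S -> cA => cA
Step 2: A -> gE => cgE
Step 3: E -> bS => cgbS
Step 4: S -> cA => cgbcA
Step 5: A -> gE => cgbcgE
Step 6: E -> bS => cgbcgbS
Step 7: S -> cA => cgbcgbcA
Step 8: A -> gE => cgbcgbcgE
Step 9: E -> bS => cgbcgbcgbS
Step 10: S -> cA => cgbcgbcgbcA
Step 11: A -> gE => cgbcgbcgbcgE
Step 12: E -> b => cgbcgbcgbcgb
Total derivation steps: 12

12


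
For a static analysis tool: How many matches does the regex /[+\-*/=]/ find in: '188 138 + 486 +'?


Pattern: /[+\-*/=]/ (operators)
Input: '188 138 + 486 +'
Scanning for matches:
  Match 1: '+'
  Match 2: '+'
Total matches: 2

2


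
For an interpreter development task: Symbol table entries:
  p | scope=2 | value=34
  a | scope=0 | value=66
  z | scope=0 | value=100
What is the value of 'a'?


Searching symbol table for 'a':
  p | scope=2 | value=34
  a | scope=0 | value=66 <- MATCH
  z | scope=0 | value=100
Found 'a' at scope 0 with value 66

66


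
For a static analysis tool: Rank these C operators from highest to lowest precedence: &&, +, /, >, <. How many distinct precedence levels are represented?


Looking up precedence for each operator:
  && -> precedence 2
  + -> precedence 5
  / -> precedence 6
  > -> precedence 4
  < -> precedence 4
Sorted highest to lowest: /, +, >, <, &&
Distinct precedence values: [6, 5, 4, 2]
Number of distinct levels: 4

4


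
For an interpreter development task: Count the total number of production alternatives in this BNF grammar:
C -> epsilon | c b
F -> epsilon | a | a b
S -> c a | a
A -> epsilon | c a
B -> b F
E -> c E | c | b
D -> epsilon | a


Counting alternatives per rule:
  C: 2 alternative(s)
  F: 3 alternative(s)
  S: 2 alternative(s)
  A: 2 alternative(s)
  B: 1 alternative(s)
  E: 3 alternative(s)
  D: 2 alternative(s)
Sum: 2 + 3 + 2 + 2 + 1 + 3 + 2 = 15

15


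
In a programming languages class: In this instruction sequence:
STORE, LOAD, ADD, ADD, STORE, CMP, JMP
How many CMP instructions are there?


Scanning instruction sequence for CMP:
  Position 1: STORE
  Position 2: LOAD
  Position 3: ADD
  Position 4: ADD
  Position 5: STORE
  Position 6: CMP <- MATCH
  Position 7: JMP
Matches at positions: [6]
Total CMP count: 1

1


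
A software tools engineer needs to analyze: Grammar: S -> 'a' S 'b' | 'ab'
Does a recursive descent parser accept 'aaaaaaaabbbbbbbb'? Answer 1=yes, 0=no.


Grammar accepts strings of the form a^n b^n (n >= 1)
Word: 'aaaaaaaabbbbbbbb'
Counting: 8 a's and 8 b's
Check: 8 == 8? Yes
Derivation (S -> aSb applied 7 time(s), then S -> ab): S => aSb => aaSbb => aaaSbbb => aaaaSbbbb => aaaaaSbbbbb => aaaaaaSbbbbbb => aaaaaaaSbbbbbbb => aaaaaaaabbbbbbbb
Accepted

1


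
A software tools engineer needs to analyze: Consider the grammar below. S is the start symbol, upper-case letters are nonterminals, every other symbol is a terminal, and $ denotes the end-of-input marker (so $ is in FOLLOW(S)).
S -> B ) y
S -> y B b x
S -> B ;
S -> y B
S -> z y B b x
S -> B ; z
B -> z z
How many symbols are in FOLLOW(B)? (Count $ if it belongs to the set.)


S is the start symbol and does not occur in any rule body, so FOLLOW(S) = {$}.
Examining every occurrence of B in a rule body:
  S -> B ) y : B is followed by terminal ')' -> add ')'
  S -> y B b x : B is followed by terminal 'b' -> add 'b'
  S -> B ; : B is followed by terminal ';' -> add ';'
  S -> y B : B is at the right end -> add FOLLOW(S) = {$}
  S -> z y B b x : B is followed by terminal 'b' -> add 'b' (already in the set)
  S -> B ; z : B is followed by terminal ';' -> add ';' (already in the set)
  B -> z z : B does not occur in the body -> contributes nothing
FOLLOW(B) = {), ;, b, $}
Count: 4

4


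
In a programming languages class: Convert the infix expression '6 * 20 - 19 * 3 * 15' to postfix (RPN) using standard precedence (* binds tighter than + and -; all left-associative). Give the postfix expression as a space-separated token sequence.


Applying the shunting-yard algorithm:
  Operand 6 -> output
  Push '*' onto operator stack -> op-stack: [*]
  Operand 20 -> output
  See '-' (prec 1); top '*' (prec 2) >= it -> pop '*' to output
  Push '-' onto operator stack -> op-stack: [-]
  Operand 19 -> output
  Push '*' onto operator stack -> op-stack: [-, *]
  Operand 3 -> output
  See '*' (prec 2); top '*' (prec 2) >= it -> pop '*' to output
  Push '*' onto operator stack -> op-stack: [-, *]
  Operand 15 -> output
  End of input: pop '*' to output
  End of input: pop '-' to output
Postfix result: 6 20 * 19 3 * 15 * -

6 20 * 19 3 * 15 * -


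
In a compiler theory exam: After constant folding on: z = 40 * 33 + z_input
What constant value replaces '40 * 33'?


Identifying constant sub-expression:
  Original: z = 40 * 33 + z_input
  40 and 33 are both compile-time constants
  Evaluating: 40 * 33 = 1320
  After folding: z = 1320 + z_input

1320


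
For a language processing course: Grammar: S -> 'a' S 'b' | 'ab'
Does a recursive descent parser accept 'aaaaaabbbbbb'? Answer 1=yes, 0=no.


Grammar accepts strings of the form a^n b^n (n >= 1)
Word: 'aaaaaabbbbbb'
Counting: 6 a's and 6 b's
Check: 6 == 6? Yes
Derivation (S -> aSb applied 5 time(s), then S -> ab): S => aSb => aaSbb => aaaSbbb => aaaaSbbbb => aaaaaSbbbbb => aaaaaabbbbbb
Accepted

1


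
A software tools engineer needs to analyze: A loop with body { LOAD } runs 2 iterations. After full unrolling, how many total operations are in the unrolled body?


Loop body operations: LOAD (1 op per iteration)
Unrolling 2 iterations:
  Iteration 1: LOAD (1 ops)
  Iteration 2: LOAD (1 ops)
Total: 2 iterations * 1 ops/iter = 2 operations

2


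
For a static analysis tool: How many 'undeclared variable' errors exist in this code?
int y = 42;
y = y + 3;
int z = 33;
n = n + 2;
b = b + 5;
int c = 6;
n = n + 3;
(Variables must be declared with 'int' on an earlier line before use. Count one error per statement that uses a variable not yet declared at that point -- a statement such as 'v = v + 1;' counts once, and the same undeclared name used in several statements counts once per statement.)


Scanning code line by line:
  Line 1: declare 'y' -> declared = ['y']
  Line 2: use 'y' -> OK (declared)
  Line 3: declare 'z' -> declared = ['y', 'z']
  Line 4: use 'n' -> ERROR (undeclared)
  Line 5: use 'b' -> ERROR (undeclared)
  Line 6: declare 'c' -> declared = ['c', 'y', 'z']
  Line 7: use 'n' -> ERROR (undeclared)
Total undeclared variable errors: 3

3


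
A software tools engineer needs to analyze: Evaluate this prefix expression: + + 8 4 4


Parsing prefix expression: + + 8 4 4
Step 1: Innermost operation '+ 8 4'
  8 + 4 = 12
Step 2: Outer operation '+ [12] 4'
  12 + 4 = 16

16


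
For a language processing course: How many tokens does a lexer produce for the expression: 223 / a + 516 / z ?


Scanning '223 / a + 516 / z'
Token 1: '223' -> integer_literal
Token 2: '/' -> operator
Token 3: 'a' -> identifier
Token 4: '+' -> operator
Token 5: '516' -> integer_literal
Token 6: '/' -> operator
Token 7: 'z' -> identifier
Total tokens: 7

7


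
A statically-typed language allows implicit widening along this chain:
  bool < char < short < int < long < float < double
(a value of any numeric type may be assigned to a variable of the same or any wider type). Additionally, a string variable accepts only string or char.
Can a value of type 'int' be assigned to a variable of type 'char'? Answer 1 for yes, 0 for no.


Target variable type: char
Source value type: int
Numeric ranks: int=3, char=1
Widening allowed iff rank(source) <= rank(target): 3 <= 1? No
Result: 0

0


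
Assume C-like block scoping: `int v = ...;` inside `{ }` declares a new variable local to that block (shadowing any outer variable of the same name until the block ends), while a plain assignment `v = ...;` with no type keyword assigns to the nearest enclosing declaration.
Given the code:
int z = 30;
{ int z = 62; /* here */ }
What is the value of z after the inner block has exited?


Analyzing scoping rules:
Outer scope: declares z = 30
Inner block: 'int z = 62;' declares a NEW z that shadows the outer one
When the block exits the inner z goes out of scope; the outer z was never modified -> 30
Result: 30

30
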